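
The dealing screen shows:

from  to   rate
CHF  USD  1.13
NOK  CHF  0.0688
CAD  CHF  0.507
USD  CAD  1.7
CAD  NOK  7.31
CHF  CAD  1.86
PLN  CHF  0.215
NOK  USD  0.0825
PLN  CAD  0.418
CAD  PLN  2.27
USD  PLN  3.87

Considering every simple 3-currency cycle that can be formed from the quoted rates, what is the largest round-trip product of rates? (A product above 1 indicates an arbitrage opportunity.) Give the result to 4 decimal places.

NOK→USD→CAD→NOK: 0.0825 × 1.7 × 7.31 = 1.02523
USD→CAD→CHF→USD: 1.7 × 0.507 × 1.13 = 0.97395
USD→PLN→CHF→USD: 3.87 × 0.215 × 1.13 = 0.94022
NOK→CHF→CAD→NOK: 0.0688 × 1.86 × 7.31 = 0.93545
CHF→CAD→PLN→CHF: 1.86 × 2.27 × 0.215 = 0.90777
Maximum is NOK→USD→CAD→NOK at 1.0252; arbitrage exists.

1.0252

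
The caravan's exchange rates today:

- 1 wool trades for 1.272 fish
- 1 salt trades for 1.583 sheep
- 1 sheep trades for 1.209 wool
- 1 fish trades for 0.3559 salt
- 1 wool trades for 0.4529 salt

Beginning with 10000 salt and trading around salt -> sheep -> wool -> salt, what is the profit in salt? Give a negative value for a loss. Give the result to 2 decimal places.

10000 salt × 1.583 = 15830 sheep
15830 sheep × 1.209 = 19138.47 wool
19138.47 wool × 0.4529 = 8667.813063 salt
Net change: 8667.813063 − 10000 = -1332.186937 salt

-1332.19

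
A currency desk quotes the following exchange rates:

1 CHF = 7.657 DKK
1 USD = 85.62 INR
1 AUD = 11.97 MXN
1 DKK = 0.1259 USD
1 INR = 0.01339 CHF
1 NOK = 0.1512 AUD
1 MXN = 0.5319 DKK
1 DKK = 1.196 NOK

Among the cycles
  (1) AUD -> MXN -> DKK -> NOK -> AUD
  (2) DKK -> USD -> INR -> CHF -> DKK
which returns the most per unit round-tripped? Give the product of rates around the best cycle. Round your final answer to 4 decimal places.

(1) 11.97 × 0.5319 × 1.196 × 0.1512 = 1.15135
(2) 0.1259 × 85.62 × 0.01339 × 7.657 = 1.10520
Highest is cycle (1) at 1.1513 (>1, arbitrage).

1.1513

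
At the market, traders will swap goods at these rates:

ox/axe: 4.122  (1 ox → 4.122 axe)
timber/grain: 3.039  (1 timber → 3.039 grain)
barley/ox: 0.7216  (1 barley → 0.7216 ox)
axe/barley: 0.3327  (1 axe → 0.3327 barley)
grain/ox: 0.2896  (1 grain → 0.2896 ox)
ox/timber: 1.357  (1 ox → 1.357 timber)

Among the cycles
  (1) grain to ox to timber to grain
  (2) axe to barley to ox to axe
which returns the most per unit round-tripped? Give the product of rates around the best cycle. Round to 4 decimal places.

1.1943

(1) 0.2896 × 1.357 × 3.039 = 1.19429
(2) 0.3327 × 0.7216 × 4.122 = 0.98959
Highest is cycle (1) at 1.1943 (>1, arbitrage).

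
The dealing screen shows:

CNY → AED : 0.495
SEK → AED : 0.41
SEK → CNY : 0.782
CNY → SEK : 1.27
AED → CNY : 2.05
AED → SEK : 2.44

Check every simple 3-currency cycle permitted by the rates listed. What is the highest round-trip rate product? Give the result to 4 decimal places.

1.0674

SEK→AED→CNY→SEK: 0.41 × 2.05 × 1.27 = 1.06744
SEK→CNY→AED→SEK: 0.782 × 0.495 × 2.44 = 0.94450
Maximum is SEK→AED→CNY→SEK at 1.0674; arbitrage exists.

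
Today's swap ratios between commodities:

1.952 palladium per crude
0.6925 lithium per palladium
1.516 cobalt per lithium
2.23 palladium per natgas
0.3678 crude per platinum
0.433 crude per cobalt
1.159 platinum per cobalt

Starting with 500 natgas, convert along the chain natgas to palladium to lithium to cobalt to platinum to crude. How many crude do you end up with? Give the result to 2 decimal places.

498.99

500 natgas × 2.23 = 1115 palladium
1115 palladium × 0.6925 = 772.1375 lithium
772.1375 lithium × 1.516 = 1170.56045 cobalt
1170.56045 cobalt × 1.159 = 1356.67956155 platinum
1356.67956155 platinum × 0.3678 = 498.98674273809 crude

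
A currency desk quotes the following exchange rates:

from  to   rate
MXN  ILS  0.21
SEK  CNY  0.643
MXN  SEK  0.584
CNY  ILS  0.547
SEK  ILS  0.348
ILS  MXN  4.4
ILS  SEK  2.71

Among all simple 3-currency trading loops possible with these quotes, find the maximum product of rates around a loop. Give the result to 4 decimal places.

0.9532

ILS→SEK→CNY→ILS: 2.71 × 0.643 × 0.547 = 0.95316
ILS→MXN→SEK→ILS: 4.4 × 0.584 × 0.348 = 0.89422
Maximum is ILS→SEK→CNY→ILS at 0.9532; no arbitrage — every cycle loses value.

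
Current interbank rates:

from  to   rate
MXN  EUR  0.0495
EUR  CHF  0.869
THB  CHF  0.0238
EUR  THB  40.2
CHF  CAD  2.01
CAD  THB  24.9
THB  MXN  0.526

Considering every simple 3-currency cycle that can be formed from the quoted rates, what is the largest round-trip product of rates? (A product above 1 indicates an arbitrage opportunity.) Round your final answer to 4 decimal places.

CHF→CAD→THB→CHF: 2.01 × 24.9 × 0.0238 = 1.19117
MXN→EUR→THB→MXN: 0.0495 × 40.2 × 0.526 = 1.04669
Maximum is CHF→CAD→THB→CHF at 1.1912; arbitrage exists.

1.1912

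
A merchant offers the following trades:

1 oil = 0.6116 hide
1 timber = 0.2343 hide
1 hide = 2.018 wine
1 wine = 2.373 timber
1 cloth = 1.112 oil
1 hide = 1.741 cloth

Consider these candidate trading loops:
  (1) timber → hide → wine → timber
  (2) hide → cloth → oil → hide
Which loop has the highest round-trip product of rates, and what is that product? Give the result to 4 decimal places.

(1) 0.2343 × 2.018 × 2.373 = 1.12200
(2) 1.741 × 1.112 × 0.6116 = 1.18405
Highest is cycle (2) at 1.1841 (>1, arbitrage).

1.1841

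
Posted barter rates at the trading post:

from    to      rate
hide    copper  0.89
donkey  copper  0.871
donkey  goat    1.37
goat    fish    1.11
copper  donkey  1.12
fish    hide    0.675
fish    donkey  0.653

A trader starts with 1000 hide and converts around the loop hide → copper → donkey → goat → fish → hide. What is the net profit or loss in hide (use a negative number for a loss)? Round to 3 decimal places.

1000 hide × 0.89 = 890 copper
890 copper × 1.12 = 996.8 donkey
996.8 donkey × 1.37 = 1365.616 goat
1365.616 goat × 1.11 = 1515.83376 fish
1515.83376 fish × 0.675 = 1023.187788 hide
Net change: 1023.187788 − 1000 = 23.187788 hide

23.188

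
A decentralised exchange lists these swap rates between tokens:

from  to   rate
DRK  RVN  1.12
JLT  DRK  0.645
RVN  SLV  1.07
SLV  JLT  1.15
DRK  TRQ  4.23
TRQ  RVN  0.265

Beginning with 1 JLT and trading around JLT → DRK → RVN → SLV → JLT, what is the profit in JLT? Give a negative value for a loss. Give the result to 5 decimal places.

-0.11109

1 JLT × 0.645 = 0.645 DRK
0.645 DRK × 1.12 = 0.7224 RVN
0.7224 RVN × 1.07 = 0.772968 SLV
0.772968 SLV × 1.15 = 0.8889132 JLT
Net change: 0.8889132 − 1 = -0.1110868 JLT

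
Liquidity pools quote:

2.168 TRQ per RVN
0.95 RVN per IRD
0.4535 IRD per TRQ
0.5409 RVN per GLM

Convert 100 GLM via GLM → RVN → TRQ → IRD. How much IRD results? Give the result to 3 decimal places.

100 GLM × 0.5409 = 54.09 RVN
54.09 RVN × 2.168 = 117.26712 TRQ
117.26712 TRQ × 0.4535 = 53.18063892 IRD

53.181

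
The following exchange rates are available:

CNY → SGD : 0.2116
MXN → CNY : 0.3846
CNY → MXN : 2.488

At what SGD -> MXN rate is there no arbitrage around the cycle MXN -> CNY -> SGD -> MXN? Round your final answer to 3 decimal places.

12.288

Known legs of the cycle: 0.3846 × 0.2116 = 0.08138136
For no arbitrage the full-cycle product must be 1, so the missing rate is 1 / 0.08138136 ≈ 12.28783.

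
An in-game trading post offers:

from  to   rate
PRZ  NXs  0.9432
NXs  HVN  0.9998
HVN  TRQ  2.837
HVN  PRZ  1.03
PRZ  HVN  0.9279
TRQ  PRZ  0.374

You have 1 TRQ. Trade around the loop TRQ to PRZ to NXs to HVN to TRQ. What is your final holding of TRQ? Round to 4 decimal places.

1.0006

1 TRQ × 0.374 = 0.374 PRZ
0.374 PRZ × 0.9432 = 0.3527568 NXs
0.3527568 NXs × 0.9998 = 0.35268624864 HVN
0.35268624864 HVN × 2.837 = 1.00057088739168 TRQ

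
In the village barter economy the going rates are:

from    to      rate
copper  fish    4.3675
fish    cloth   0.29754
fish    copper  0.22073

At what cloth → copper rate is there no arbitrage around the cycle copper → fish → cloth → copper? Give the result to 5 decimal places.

Known legs of the cycle: 4.3675 × 0.29754 = 1.29950595
For no arbitrage the full-cycle product must be 1, so the missing rate is 1 / 1.29950595 ≈ 0.7695232.

0.76952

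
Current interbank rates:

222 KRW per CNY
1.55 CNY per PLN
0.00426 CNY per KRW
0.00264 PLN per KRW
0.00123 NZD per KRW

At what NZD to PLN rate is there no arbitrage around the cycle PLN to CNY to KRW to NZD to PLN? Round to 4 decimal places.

2.3627

Known legs of the cycle: 1.55 × 222 × 0.00123 = 0.423243
For no arbitrage the full-cycle product must be 1, so the missing rate is 1 / 0.423243 ≈ 2.362709.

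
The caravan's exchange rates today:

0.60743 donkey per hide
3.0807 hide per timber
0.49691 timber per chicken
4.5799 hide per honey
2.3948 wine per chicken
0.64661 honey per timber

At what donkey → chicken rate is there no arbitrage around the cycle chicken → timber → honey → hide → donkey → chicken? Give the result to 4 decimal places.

Known legs of the cycle: 0.49691 × 0.64661 × 4.5799 × 0.60743 = 0.8938659340036794407
For no arbitrage the full-cycle product must be 1, so the missing rate is 1 / 0.8938659340036794407 ≈ 1.118736.

1.1187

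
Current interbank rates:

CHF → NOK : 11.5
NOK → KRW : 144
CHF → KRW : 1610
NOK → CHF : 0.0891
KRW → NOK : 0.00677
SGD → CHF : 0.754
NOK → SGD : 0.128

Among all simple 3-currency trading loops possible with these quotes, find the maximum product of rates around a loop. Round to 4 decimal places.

1.1099

CHF→NOK→SGD→CHF: 11.5 × 0.128 × 0.754 = 1.10989
CHF→KRW→NOK→CHF: 1610 × 0.00677 × 0.0891 = 0.97116
Maximum is CHF→NOK→SGD→CHF at 1.1099; arbitrage exists.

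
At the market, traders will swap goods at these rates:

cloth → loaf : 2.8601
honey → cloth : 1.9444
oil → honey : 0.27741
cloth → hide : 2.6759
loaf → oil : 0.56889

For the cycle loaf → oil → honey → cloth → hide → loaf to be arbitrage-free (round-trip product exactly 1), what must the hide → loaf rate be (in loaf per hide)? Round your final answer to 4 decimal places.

Known legs of the cycle: 0.56889 × 0.27741 × 1.9444 × 2.6759 = 0.821118626807567004
For no arbitrage the full-cycle product must be 1, so the missing rate is 1 / 0.821118626807567004 ≈ 1.217851.

1.2179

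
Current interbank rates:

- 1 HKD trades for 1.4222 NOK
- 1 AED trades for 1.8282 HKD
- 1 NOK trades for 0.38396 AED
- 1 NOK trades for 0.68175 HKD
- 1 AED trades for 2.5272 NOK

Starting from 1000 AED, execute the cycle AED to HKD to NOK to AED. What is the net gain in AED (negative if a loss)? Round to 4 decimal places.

1000 AED × 1.8282 = 1828.2 HKD
1828.2 HKD × 1.4222 = 2600.06604 NOK
2600.06604 NOK × 0.38396 = 998.3213567184 AED
Net change: 998.3213567184 − 1000 = -1.6786432816 AED

-1.6786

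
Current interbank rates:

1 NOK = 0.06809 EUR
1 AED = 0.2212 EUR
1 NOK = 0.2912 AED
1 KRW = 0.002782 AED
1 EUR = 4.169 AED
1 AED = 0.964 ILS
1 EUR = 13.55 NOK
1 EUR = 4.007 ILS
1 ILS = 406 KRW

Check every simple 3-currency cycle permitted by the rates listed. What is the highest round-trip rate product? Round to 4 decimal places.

KRW→AED→ILS→KRW: 0.002782 × 0.964 × 406 = 1.08883
EUR→NOK→AED→EUR: 13.55 × 0.2912 × 0.2212 = 0.87280
Maximum is KRW→AED→ILS→KRW at 1.0888; arbitrage exists.

1.0888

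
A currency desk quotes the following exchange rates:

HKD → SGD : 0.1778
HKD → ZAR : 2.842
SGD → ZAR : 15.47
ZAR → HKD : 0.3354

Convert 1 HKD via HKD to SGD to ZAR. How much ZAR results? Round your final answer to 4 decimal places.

2.7506

1 HKD × 0.1778 = 0.1778 SGD
0.1778 SGD × 15.47 = 2.750566 ZAR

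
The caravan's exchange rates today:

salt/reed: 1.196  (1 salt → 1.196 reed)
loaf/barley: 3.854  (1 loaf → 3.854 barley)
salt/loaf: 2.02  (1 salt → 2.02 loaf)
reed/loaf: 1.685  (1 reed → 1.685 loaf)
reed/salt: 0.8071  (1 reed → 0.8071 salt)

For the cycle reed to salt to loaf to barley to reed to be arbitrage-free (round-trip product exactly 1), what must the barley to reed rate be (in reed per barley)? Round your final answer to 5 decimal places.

0.15915

Known legs of the cycle: 0.8071 × 2.02 × 3.854 = 6.283338068
For no arbitrage the full-cycle product must be 1, so the missing rate is 1 / 6.283338068 ≈ 0.1591511.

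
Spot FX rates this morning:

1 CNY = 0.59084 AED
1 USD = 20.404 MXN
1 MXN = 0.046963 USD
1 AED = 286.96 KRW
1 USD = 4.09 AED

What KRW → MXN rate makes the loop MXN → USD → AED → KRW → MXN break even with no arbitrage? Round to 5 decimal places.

0.01814

Known legs of the cycle: 0.046963 × 4.09 × 286.96 = 55.1188951432
For no arbitrage the full-cycle product must be 1, so the missing rate is 1 / 55.1188951432 ≈ 0.0181426.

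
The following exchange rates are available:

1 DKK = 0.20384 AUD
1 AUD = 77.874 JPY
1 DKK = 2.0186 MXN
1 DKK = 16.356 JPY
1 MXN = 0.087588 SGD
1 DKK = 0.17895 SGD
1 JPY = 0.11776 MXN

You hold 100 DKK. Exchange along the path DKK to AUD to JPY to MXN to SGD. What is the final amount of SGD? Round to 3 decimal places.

100 DKK × 0.20384 = 20.384 AUD
20.384 AUD × 77.874 = 1587.383616 JPY
1587.383616 JPY × 0.11776 = 186.93029462016 MXN
186.93029462016 MXN × 0.087588 = 16.37285064519057408 SGD

16.373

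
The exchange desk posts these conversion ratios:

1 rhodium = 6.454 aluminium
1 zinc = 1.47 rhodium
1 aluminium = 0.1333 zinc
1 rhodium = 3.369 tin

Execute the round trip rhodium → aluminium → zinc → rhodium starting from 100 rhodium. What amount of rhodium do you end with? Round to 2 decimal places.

126.47

100 rhodium × 6.454 = 645.4 aluminium
645.4 aluminium × 0.1333 = 86.03182 zinc
86.03182 zinc × 1.47 = 126.4667754 rhodium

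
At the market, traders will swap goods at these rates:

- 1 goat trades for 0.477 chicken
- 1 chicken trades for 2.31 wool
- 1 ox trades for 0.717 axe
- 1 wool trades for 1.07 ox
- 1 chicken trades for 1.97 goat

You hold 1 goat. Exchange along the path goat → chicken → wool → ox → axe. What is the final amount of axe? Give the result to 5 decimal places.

1 goat × 0.477 = 0.477 chicken
0.477 chicken × 2.31 = 1.10187 wool
1.10187 wool × 1.07 = 1.1790009 ox
1.1790009 ox × 0.717 = 0.8453436453 axe

0.84534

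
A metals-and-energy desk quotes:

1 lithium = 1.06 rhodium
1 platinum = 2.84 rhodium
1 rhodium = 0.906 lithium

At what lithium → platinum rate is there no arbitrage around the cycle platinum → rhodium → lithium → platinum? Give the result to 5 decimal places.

0.38865

Known legs of the cycle: 2.84 × 0.906 = 2.57304
For no arbitrage the full-cycle product must be 1, so the missing rate is 1 / 2.57304 ≈ 0.3886453.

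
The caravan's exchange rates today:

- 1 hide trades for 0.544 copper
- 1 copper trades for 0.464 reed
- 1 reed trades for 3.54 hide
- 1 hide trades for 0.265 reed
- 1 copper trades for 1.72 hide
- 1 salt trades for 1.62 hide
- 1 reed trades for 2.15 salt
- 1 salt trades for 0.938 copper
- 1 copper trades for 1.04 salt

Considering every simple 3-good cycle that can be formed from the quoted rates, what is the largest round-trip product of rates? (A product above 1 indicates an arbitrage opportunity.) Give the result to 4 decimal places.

0.9357

copper→reed→salt→copper: 0.464 × 2.15 × 0.938 = 0.93575
salt→hide→reed→salt: 1.62 × 0.265 × 2.15 = 0.92300
copper→salt→hide→copper: 1.04 × 1.62 × 0.544 = 0.91653
copper→reed→hide→copper: 0.464 × 3.54 × 0.544 = 0.89355
Maximum is copper→reed→salt→copper at 0.9357; no arbitrage — every cycle loses value.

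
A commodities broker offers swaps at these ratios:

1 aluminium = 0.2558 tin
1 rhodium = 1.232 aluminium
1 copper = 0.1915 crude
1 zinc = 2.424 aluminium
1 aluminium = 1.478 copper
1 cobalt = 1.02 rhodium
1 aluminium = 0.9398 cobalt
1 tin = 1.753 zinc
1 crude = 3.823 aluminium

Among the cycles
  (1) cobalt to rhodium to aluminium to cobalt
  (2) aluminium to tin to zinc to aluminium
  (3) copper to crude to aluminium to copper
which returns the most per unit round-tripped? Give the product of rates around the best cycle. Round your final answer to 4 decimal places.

1.1810

(1) 1.02 × 1.232 × 0.9398 = 1.18099
(2) 0.2558 × 1.753 × 2.424 = 1.08696
(3) 0.1915 × 3.823 × 1.478 = 1.08205
Highest is cycle (1) at 1.1810 (>1, arbitrage).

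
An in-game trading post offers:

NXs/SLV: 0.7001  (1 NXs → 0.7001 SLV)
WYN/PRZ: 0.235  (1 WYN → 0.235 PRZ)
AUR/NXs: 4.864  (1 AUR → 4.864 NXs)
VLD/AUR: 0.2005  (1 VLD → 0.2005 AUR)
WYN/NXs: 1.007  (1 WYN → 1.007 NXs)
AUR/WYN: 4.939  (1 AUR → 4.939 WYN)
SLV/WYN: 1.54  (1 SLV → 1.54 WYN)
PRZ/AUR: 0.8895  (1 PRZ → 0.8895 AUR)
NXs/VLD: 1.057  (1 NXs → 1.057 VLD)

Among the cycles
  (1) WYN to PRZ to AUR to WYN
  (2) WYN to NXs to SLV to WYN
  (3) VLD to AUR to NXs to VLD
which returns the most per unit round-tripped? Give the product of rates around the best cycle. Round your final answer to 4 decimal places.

(1) 0.235 × 0.8895 × 4.939 = 1.03241
(2) 1.007 × 0.7001 × 1.54 = 1.08570
(3) 0.2005 × 4.864 × 1.057 = 1.03082
Highest is cycle (2) at 1.0857 (>1, arbitrage).

1.0857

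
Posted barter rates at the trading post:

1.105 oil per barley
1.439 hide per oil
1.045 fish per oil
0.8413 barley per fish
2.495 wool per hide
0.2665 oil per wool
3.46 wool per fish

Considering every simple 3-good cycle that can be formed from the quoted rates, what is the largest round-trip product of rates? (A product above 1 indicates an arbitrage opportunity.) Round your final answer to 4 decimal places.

oil→fish→barley→oil: 1.045 × 0.8413 × 1.105 = 0.97147
wool→oil→fish→wool: 0.2665 × 1.045 × 3.46 = 0.96358
wool→oil→hide→wool: 0.2665 × 1.439 × 2.495 = 0.95682
Maximum is oil→fish→barley→oil at 0.9715; no arbitrage — every cycle loses value.

0.9715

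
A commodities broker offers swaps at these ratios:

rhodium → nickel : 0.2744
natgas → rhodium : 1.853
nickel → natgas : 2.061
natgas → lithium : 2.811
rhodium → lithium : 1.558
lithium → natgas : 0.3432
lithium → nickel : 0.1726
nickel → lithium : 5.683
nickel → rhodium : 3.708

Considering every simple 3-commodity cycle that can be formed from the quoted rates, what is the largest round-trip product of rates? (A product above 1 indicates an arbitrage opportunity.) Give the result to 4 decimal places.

1.0479

natgas→rhodium→nickel→natgas: 1.853 × 0.2744 × 2.061 = 1.04794
natgas→lithium→nickel→natgas: 2.811 × 0.1726 × 2.061 = 0.99995
lithium→nickel→rhodium→lithium: 0.1726 × 3.708 × 1.558 = 0.99712
natgas→rhodium→lithium→natgas: 1.853 × 1.558 × 0.3432 = 0.99081
Maximum is natgas→rhodium→nickel→natgas at 1.0479; arbitrage exists.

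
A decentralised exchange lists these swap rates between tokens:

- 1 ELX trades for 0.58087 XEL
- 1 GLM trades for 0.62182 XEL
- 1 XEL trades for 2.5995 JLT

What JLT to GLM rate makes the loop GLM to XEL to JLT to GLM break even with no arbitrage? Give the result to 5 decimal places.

0.61865

Known legs of the cycle: 0.62182 × 2.5995 = 1.61642109
For no arbitrage the full-cycle product must be 1, so the missing rate is 1 / 1.61642109 ≈ 0.6186507.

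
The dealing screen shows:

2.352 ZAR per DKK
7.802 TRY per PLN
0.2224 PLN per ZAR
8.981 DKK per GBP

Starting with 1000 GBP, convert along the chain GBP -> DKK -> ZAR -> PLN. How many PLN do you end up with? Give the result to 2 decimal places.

1000 GBP × 8.981 = 8981 DKK
8981 DKK × 2.352 = 21123.312 ZAR
21123.312 ZAR × 0.2224 = 4697.8245888 PLN

4697.82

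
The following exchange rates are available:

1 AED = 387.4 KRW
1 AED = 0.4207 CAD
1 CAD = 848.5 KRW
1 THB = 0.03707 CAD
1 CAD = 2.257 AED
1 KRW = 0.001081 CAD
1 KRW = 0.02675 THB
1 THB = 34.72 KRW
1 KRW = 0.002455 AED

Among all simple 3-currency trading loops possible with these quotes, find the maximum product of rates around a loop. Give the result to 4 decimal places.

CAD→AED→KRW→CAD: 2.257 × 387.4 × 0.001081 = 0.94519
CAD→KRW→AED→CAD: 848.5 × 0.002455 × 0.4207 = 0.87635
CAD→KRW→THB→CAD: 848.5 × 0.02675 × 0.03707 = 0.84139
Maximum is CAD→AED→KRW→CAD at 0.9452; no arbitrage — every cycle loses value.

0.9452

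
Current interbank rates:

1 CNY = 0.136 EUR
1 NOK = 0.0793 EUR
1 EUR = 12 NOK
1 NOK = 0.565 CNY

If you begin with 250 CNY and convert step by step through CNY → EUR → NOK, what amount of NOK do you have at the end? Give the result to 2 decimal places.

250 CNY × 0.136 = 34 EUR
34 EUR × 12 = 408 NOK

408.00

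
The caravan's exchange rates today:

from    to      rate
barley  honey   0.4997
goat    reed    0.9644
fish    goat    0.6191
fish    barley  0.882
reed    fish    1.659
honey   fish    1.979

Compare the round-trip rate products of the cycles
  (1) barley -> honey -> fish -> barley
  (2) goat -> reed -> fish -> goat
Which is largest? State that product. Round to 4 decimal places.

(1) 0.4997 × 1.979 × 0.882 = 0.87222
(2) 0.9644 × 1.659 × 0.6191 = 0.99052
Highest is cycle (2) at 0.9905 (≤1, no arbitrage).

0.9905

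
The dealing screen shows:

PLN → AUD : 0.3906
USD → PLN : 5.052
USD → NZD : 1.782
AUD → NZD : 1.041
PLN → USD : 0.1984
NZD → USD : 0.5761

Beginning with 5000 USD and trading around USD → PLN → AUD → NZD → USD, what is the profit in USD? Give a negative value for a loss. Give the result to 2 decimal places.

5000 USD × 5.052 = 25260 PLN
25260 PLN × 0.3906 = 9866.556 AUD
9866.556 AUD × 1.041 = 10271.084796 NZD
10271.084796 NZD × 0.5761 = 5917.1719509756 USD
Net change: 5917.1719509756 − 5000 = 917.1719509756 USD

917.17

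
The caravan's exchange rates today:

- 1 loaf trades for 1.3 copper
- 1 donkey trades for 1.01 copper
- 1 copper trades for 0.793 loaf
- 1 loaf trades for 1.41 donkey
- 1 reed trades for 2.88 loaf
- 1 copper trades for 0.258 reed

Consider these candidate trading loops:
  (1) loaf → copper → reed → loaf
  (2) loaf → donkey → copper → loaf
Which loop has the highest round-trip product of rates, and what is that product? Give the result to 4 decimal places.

(1) 1.3 × 0.258 × 2.88 = 0.96595
(2) 1.41 × 1.01 × 0.793 = 1.12931
Highest is cycle (2) at 1.1293 (>1, arbitrage).

1.1293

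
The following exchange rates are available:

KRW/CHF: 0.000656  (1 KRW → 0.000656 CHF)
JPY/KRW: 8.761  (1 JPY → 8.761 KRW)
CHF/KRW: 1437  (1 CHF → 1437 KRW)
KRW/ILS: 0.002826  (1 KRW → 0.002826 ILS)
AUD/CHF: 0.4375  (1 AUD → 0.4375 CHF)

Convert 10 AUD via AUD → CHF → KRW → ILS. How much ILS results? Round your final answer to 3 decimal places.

10 AUD × 0.4375 = 4.375 CHF
4.375 CHF × 1437 = 6286.875 KRW
6286.875 KRW × 0.002826 = 17.76670875 ILS

17.767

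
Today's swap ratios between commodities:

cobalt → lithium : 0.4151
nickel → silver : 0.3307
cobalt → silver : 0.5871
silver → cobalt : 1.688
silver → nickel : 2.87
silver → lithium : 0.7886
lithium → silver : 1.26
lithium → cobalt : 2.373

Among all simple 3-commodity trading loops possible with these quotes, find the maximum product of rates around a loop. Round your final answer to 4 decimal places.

1.0987

silver→lithium→cobalt→silver: 0.7886 × 2.373 × 0.5871 = 1.09867
silver→cobalt→lithium→silver: 1.688 × 0.4151 × 1.26 = 0.88287
Maximum is silver→lithium→cobalt→silver at 1.0987; arbitrage exists.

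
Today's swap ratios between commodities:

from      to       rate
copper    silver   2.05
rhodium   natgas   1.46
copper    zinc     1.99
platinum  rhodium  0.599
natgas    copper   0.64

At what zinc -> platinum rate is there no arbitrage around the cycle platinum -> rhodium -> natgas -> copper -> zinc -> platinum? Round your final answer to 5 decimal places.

Known legs of the cycle: 0.599 × 1.46 × 0.64 × 1.99 = 1.113814144
For no arbitrage the full-cycle product must be 1, so the missing rate is 1 / 1.113814144 ≈ 0.8978159.

0.89782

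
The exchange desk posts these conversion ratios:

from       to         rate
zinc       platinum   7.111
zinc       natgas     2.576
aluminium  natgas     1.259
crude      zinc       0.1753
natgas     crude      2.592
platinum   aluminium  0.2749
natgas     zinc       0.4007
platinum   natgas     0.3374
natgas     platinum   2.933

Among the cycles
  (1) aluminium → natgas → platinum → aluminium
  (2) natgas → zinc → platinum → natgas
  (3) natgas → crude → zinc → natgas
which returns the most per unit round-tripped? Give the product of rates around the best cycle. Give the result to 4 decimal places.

(1) 1.259 × 2.933 × 0.2749 = 1.01511
(2) 0.4007 × 7.111 × 0.3374 = 0.96138
(3) 2.592 × 0.1753 × 2.576 = 1.17048
Highest is cycle (3) at 1.1705 (>1, arbitrage).

1.1705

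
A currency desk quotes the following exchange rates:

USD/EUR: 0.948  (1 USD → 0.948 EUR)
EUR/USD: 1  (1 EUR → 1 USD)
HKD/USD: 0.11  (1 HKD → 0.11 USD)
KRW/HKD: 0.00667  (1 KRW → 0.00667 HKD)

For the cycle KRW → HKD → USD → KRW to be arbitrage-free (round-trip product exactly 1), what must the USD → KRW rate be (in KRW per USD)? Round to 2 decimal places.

1362.95

Known legs of the cycle: 0.00667 × 0.11 = 0.0007337
For no arbitrage the full-cycle product must be 1, so the missing rate is 1 / 0.0007337 ≈ 1362.9549.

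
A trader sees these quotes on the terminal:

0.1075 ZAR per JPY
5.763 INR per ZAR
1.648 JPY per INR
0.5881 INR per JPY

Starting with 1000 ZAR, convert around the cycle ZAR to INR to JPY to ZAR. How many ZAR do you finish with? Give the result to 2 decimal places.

1000 ZAR × 5.763 = 5763 INR
5763 INR × 1.648 = 9497.424 JPY
9497.424 JPY × 0.1075 = 1020.97308 ZAR

1020.97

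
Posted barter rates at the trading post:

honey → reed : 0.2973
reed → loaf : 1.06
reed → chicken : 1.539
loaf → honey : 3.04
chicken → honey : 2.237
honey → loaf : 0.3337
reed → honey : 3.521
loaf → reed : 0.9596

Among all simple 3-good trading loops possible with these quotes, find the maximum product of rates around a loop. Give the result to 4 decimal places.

1.1275

honey→loaf→reed→honey: 0.3337 × 0.9596 × 3.521 = 1.12749
honey→reed→chicken→honey: 0.2973 × 1.539 × 2.237 = 1.02353
honey→reed→loaf→honey: 0.2973 × 1.06 × 3.04 = 0.95802
Maximum is honey→loaf→reed→honey at 1.1275; arbitrage exists.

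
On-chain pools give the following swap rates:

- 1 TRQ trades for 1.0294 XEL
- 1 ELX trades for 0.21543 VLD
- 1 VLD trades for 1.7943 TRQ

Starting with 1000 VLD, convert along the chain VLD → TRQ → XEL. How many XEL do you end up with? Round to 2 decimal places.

1847.05

1000 VLD × 1.7943 = 1794.3 TRQ
1794.3 TRQ × 1.0294 = 1847.05242 XEL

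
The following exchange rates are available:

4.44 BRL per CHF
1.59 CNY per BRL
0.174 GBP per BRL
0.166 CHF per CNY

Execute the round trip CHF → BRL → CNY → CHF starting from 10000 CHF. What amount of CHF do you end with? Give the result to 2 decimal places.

10000 CHF × 4.44 = 44400 BRL
44400 BRL × 1.59 = 70596 CNY
70596 CNY × 0.166 = 11718.936 CHF

11718.94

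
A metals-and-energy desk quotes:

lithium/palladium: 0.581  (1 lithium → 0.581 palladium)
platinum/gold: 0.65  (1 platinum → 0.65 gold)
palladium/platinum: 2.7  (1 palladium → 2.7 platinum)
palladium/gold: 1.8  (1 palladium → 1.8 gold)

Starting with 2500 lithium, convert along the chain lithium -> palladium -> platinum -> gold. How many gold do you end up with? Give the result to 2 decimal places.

2500 lithium × 0.581 = 1452.5 palladium
1452.5 palladium × 2.7 = 3921.75 platinum
3921.75 platinum × 0.65 = 2549.1375 gold

2549.14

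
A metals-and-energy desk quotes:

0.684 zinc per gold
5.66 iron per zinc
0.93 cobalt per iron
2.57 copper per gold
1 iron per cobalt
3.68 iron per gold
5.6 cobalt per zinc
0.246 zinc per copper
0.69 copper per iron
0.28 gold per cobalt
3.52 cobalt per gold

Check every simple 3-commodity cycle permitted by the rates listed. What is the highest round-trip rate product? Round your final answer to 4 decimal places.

zinc→cobalt→gold→zinc: 5.6 × 0.28 × 0.684 = 1.07251
iron→copper→zinc→iron: 0.69 × 0.246 × 5.66 = 0.96073
iron→cobalt→gold→iron: 0.93 × 0.28 × 3.68 = 0.95827
Maximum is zinc→cobalt→gold→zinc at 1.0725; arbitrage exists.

1.0725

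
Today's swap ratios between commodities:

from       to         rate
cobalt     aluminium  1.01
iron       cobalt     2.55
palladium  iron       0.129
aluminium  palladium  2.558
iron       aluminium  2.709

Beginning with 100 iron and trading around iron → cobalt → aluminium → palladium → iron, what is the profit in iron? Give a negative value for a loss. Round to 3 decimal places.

100 iron × 2.55 = 255 cobalt
255 cobalt × 1.01 = 257.55 aluminium
257.55 aluminium × 2.558 = 658.8129 palladium
658.8129 palladium × 0.129 = 84.9868641 iron
Net change: 84.9868641 − 100 = -15.0131359 iron

-15.013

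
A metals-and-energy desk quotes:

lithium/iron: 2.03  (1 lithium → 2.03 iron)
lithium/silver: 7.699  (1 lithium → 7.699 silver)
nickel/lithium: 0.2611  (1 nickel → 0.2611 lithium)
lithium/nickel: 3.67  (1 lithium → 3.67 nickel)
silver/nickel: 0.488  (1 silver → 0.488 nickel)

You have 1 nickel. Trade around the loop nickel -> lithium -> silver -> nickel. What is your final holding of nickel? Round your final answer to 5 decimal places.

1 nickel × 0.2611 = 0.2611 lithium
0.2611 lithium × 7.699 = 2.0102089 silver
2.0102089 silver × 0.488 = 0.9809819432 nickel

0.98098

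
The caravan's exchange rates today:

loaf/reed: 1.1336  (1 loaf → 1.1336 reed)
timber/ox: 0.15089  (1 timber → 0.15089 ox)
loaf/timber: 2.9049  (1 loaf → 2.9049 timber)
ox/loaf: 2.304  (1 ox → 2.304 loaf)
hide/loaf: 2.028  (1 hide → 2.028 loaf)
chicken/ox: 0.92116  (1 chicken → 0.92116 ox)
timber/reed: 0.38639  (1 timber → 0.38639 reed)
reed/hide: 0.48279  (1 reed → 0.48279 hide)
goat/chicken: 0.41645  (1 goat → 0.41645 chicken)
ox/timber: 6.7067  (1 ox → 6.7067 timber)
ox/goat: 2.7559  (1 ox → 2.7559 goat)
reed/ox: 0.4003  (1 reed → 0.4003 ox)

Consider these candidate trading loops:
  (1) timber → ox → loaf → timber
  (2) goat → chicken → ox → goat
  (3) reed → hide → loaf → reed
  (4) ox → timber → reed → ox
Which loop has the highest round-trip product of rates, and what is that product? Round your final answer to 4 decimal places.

1.1099

(1) 0.15089 × 2.304 × 2.9049 = 1.00989
(2) 0.41645 × 0.92116 × 2.7559 = 1.05721
(3) 0.48279 × 2.028 × 1.1336 = 1.10991
(4) 6.7067 × 0.38639 × 0.4003 = 1.03734
Highest is cycle (3) at 1.1099 (>1, arbitrage).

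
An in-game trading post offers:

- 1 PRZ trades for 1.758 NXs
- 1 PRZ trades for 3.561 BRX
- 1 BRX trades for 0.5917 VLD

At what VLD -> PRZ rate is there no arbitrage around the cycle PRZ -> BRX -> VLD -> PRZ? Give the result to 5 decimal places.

Known legs of the cycle: 3.561 × 0.5917 = 2.1070437
For no arbitrage the full-cycle product must be 1, so the missing rate is 1 / 2.1070437 ≈ 0.4745986.

0.47460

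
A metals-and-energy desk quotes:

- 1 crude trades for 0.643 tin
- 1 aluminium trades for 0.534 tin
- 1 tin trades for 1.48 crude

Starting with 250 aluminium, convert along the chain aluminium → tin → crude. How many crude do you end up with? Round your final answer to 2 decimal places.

197.58

250 aluminium × 0.534 = 133.5 tin
133.5 tin × 1.48 = 197.58 crude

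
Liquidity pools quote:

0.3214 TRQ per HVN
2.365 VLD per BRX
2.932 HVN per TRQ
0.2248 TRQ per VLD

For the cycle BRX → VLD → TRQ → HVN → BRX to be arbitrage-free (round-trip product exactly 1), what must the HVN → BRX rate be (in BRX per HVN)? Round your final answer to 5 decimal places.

0.64152

Known legs of the cycle: 2.365 × 0.2248 × 2.932 = 1.558803664
For no arbitrage the full-cycle product must be 1, so the missing rate is 1 / 1.558803664 ≈ 0.6415176.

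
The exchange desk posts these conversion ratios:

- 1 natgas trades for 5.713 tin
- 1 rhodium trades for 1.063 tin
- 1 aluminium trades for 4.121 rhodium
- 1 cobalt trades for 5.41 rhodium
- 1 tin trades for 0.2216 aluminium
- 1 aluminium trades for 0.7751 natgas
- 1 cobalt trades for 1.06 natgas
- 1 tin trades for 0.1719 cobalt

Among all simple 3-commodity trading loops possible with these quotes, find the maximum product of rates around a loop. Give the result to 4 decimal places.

1.0410

natgas→tin→cobalt→natgas: 5.713 × 0.1719 × 1.06 = 1.04099
tin→cobalt→rhodium→tin: 0.1719 × 5.41 × 1.063 = 0.98857
natgas→tin→aluminium→natgas: 5.713 × 0.2216 × 0.7751 = 0.98128
tin→aluminium→rhodium→tin: 0.2216 × 4.121 × 1.063 = 0.97075
Maximum is natgas→tin→cobalt→natgas at 1.0410; arbitrage exists.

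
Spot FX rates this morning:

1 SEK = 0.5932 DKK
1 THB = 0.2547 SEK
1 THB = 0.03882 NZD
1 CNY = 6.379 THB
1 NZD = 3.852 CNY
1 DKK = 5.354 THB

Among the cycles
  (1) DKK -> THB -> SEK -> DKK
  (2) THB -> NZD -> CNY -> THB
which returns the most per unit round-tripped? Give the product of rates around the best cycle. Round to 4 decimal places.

0.9539

(1) 5.354 × 0.2547 × 0.5932 = 0.80893
(2) 0.03882 × 3.852 × 6.379 = 0.95388
Highest is cycle (2) at 0.9539 (≤1, no arbitrage).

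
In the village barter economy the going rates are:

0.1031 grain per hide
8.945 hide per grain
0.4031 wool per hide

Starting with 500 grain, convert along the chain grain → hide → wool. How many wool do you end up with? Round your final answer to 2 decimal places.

1802.86

500 grain × 8.945 = 4472.5 hide
4472.5 hide × 0.4031 = 1802.86475 wool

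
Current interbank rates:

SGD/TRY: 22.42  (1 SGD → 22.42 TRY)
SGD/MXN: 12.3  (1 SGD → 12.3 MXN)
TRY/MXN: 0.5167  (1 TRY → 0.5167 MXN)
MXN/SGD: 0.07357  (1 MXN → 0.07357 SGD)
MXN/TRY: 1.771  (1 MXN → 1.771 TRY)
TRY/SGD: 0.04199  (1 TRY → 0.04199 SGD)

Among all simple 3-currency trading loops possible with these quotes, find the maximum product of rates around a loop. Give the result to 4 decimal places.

0.9147

SGD→MXN→TRY→SGD: 12.3 × 1.771 × 0.04199 = 0.91468
SGD→TRY→MXN→SGD: 22.42 × 0.5167 × 0.07357 = 0.85227
Maximum is SGD→MXN→TRY→SGD at 0.9147; no arbitrage — every cycle loses value.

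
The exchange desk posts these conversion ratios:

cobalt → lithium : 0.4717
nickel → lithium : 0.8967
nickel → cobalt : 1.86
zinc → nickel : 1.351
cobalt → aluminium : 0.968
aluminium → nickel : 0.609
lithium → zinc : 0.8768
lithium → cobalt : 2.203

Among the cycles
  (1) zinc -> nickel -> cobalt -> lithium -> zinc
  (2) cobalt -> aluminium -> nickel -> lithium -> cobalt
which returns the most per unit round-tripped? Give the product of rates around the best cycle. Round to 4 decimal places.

(1) 1.351 × 1.86 × 0.4717 × 0.8768 = 1.03929
(2) 0.968 × 0.609 × 0.8967 × 2.203 = 1.16454
Highest is cycle (2) at 1.1645 (>1, arbitrage).

1.1645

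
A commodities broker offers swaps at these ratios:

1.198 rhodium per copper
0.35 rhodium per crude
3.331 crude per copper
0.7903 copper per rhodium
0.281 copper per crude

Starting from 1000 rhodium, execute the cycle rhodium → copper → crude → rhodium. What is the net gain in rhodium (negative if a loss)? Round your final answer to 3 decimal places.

1000 rhodium × 0.7903 = 790.3 copper
790.3 copper × 3.331 = 2632.4893 crude
2632.4893 crude × 0.35 = 921.371255 rhodium
Net change: 921.371255 − 1000 = -78.628745 rhodium

-78.629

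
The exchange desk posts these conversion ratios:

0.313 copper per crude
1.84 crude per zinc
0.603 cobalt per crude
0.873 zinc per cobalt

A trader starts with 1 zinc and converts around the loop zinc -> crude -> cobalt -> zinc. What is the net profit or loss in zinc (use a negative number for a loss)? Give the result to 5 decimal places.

1 zinc × 1.84 = 1.84 crude
1.84 crude × 0.603 = 1.10952 cobalt
1.10952 cobalt × 0.873 = 0.96861096 zinc
Net change: 0.96861096 − 1 = -0.03138904 zinc

-0.03139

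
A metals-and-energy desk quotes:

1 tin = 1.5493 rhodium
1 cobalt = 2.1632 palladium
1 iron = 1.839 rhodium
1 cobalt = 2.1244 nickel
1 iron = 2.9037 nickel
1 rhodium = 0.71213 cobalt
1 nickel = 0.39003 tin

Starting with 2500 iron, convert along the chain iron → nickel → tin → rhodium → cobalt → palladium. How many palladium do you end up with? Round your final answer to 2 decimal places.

6757.43

2500 iron × 2.9037 = 7259.25 nickel
7259.25 nickel × 0.39003 = 2831.3252775 tin
2831.3252775 tin × 1.5493 = 4386.57225243075 rhodium
4386.57225243075 rhodium × 0.71213 = 3123.8096981235099975 cobalt
3123.8096981235099975 cobalt × 2.1632 = 6757.425138980776826592 palladium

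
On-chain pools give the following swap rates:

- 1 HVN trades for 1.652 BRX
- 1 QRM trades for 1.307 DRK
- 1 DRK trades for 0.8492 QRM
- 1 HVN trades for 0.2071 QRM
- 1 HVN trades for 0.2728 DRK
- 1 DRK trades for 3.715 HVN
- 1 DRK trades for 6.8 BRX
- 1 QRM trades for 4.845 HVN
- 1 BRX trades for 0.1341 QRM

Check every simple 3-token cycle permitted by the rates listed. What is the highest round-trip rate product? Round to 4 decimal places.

1.1918

BRX→QRM→DRK→BRX: 0.1341 × 1.307 × 6.8 = 1.19183
DRK→QRM→HVN→DRK: 0.8492 × 4.845 × 0.2728 = 1.12240
BRX→QRM→HVN→BRX: 0.1341 × 4.845 × 1.652 = 1.07333
DRK→HVN→QRM→DRK: 3.715 × 0.2071 × 1.307 = 1.00558
Maximum is BRX→QRM→DRK→BRX at 1.1918; arbitrage exists.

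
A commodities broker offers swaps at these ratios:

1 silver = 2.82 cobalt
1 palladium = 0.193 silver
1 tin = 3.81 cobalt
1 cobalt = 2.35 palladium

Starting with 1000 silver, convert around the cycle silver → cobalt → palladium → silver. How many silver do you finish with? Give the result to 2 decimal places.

1000 silver × 2.82 = 2820 cobalt
2820 cobalt × 2.35 = 6627 palladium
6627 palladium × 0.193 = 1279.011 silver

1279.01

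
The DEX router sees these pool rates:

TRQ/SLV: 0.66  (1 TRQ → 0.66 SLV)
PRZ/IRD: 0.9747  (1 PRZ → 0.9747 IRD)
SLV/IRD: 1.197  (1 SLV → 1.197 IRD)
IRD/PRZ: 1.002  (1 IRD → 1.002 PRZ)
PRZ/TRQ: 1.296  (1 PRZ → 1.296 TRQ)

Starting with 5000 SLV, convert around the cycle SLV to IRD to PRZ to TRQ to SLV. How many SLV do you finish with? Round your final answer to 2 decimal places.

5000 SLV × 1.197 = 5985 IRD
5985 IRD × 1.002 = 5996.97 PRZ
5996.97 PRZ × 1.296 = 7772.07312 TRQ
7772.07312 TRQ × 0.66 = 5129.5682592 SLV

5129.57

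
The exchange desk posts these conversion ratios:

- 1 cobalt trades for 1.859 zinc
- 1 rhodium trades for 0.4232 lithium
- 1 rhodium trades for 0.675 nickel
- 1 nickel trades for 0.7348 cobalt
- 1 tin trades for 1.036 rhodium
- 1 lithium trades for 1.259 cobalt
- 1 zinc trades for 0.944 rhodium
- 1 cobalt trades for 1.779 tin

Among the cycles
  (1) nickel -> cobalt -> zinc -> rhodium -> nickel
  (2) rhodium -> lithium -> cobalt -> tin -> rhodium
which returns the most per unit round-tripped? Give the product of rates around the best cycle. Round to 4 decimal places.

0.9820

(1) 0.7348 × 1.859 × 0.944 × 0.675 = 0.87041
(2) 0.4232 × 1.259 × 1.779 × 1.036 = 0.98199
Highest is cycle (2) at 0.9820 (≤1, no arbitrage).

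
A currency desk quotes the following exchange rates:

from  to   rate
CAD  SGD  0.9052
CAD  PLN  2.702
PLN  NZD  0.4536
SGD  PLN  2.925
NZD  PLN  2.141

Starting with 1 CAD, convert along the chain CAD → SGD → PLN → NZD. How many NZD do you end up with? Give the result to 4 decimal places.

1 CAD × 0.9052 = 0.9052 SGD
0.9052 SGD × 2.925 = 2.64771 PLN
2.64771 PLN × 0.4536 = 1.201001256 NZD

1.2010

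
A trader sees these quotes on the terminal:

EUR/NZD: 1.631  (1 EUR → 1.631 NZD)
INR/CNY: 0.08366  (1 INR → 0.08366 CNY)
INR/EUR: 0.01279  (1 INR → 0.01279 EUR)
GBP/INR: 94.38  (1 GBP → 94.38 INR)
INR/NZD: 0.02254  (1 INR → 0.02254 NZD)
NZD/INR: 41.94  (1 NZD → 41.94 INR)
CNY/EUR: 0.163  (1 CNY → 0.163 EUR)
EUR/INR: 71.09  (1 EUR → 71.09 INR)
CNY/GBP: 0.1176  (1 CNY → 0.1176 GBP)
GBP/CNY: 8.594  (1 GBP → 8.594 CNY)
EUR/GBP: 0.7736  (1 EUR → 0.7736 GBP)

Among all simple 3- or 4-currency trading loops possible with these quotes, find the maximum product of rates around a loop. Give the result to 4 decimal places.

1.0837

EUR→GBP→CNY→EUR: 0.7736 × 8.594 × 0.163 = 1.08368
EUR→GBP→INR→CNY→EUR: 0.7736 × 94.38 × 0.08366 × 0.163 = 0.99564
EUR→INR→CNY→EUR: 71.09 × 0.08366 × 0.163 = 0.96942
EUR→GBP→INR→EUR: 0.7736 × 94.38 × 0.01279 = 0.93383
EUR→NZD→INR→CNY→EUR: 1.631 × 41.94 × 0.08366 × 0.163 = 0.93280
INR→CNY→GBP→INR: 0.08366 × 0.1176 × 94.38 = 0.92855
EUR→NZD→INR→EUR: 1.631 × 41.94 × 0.01279 = 0.87489
Maximum is EUR→GBP→CNY→EUR at 1.0837; arbitrage exists.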